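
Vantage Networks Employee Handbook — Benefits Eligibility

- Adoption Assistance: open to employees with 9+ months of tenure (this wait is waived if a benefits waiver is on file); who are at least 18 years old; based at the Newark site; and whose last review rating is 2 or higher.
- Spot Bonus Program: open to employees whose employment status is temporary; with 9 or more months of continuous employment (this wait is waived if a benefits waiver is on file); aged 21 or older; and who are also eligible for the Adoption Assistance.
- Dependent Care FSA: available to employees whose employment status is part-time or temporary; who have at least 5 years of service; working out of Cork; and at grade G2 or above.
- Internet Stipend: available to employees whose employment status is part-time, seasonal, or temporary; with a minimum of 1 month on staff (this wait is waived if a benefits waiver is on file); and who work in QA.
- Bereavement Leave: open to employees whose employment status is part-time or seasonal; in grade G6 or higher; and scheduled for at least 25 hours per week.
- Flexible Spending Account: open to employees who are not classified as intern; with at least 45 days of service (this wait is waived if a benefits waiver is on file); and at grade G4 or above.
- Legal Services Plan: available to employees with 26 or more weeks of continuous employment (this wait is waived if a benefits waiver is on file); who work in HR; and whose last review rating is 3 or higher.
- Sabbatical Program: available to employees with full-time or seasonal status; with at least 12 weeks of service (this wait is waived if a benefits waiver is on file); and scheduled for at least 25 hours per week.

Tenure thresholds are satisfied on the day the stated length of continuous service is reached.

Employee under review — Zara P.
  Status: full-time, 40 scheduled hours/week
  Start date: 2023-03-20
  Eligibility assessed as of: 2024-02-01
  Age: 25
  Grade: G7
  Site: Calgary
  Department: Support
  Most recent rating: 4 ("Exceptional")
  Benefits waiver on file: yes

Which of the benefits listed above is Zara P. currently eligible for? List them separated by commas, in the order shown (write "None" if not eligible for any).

Flexible Spending Account, Sabbatical Program

Service from 2023-03-20 to 2024-02-01: 318 days.
Adoption Assistance — benefits waiver on file ✓; age 25 ≥ 18 ✓; site Calgary ✗ (not Newark) → not eligible.
Spot Bonus Program — status full-time ✗ (requires temporary) → not eligible.
Dependent Care FSA — status full-time ✗ (requires part-time or temporary) → not eligible.
Internet Stipend — status full-time ✗ (requires part-time, seasonal, or temporary) → not eligible.
Bereavement Leave — status full-time ✗ (requires part-time or seasonal) → not eligible.
Flexible Spending Account — status full-time ✓ (not excluded); benefits waiver on file ✓; grade G7 ≥ G4 ✓ → eligible.
Legal Services Plan — benefits waiver on file ✓; dept Support ✗ → not eligible.
Sabbatical Program — status full-time ✓; benefits waiver on file ✓; 40 hrs/wk ≥ 25 ✓ → eligible.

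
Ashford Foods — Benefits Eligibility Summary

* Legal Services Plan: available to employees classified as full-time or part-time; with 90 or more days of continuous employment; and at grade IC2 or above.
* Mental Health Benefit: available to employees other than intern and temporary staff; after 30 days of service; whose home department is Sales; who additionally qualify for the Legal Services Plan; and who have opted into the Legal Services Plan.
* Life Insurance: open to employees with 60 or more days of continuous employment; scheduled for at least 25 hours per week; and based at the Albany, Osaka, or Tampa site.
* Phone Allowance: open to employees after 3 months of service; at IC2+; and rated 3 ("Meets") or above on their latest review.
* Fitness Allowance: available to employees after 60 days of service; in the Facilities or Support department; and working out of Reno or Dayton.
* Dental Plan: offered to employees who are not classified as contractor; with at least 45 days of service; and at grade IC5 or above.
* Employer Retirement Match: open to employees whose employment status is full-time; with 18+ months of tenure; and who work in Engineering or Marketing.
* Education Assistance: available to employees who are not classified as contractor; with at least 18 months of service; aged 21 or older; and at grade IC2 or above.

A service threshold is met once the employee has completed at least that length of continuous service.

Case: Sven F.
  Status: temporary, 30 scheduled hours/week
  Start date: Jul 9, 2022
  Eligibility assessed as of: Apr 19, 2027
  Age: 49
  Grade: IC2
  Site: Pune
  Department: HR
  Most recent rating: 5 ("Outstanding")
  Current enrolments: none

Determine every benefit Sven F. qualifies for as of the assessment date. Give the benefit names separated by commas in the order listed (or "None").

Phone Allowance, Education Assistance

Service from Jul 9, 2022 to Apr 19, 2027: 1745 days.
Legal Services Plan — status temporary ✗ (requires full-time or part-time) → not eligible.
Mental Health Benefit — status temporary ✗ (excluded) → not eligible.
Life Insurance — service 1745 days ≥ 60 days ✓; 30 hrs/wk ≥ 25 ✓; site Pune ✗ (not Albany, Osaka, or Tampa) → not eligible.
Phone Allowance — service 1745 days ≥ 3 months (≈90 days) ✓; grade IC2 ≥ IC2 ✓; rating 5 ≥ 3 ✓ → eligible.
Fitness Allowance — service 1745 days ≥ 60 days ✓; dept HR ✗ → not eligible.
Dental Plan — status temporary ✓ (not excluded); service 1745 days ≥ 45 days ✓; grade IC2 < IC5 ✗ → not eligible.
Employer Retirement Match — status temporary ✗ (requires full-time) → not eligible.
Education Assistance — status temporary ✓ (not excluded); service 1745 days ≥ 18 months (≈540 days) ✓; age 49 ≥ 21 ✓; grade IC2 ≥ IC2 ✓ → eligible.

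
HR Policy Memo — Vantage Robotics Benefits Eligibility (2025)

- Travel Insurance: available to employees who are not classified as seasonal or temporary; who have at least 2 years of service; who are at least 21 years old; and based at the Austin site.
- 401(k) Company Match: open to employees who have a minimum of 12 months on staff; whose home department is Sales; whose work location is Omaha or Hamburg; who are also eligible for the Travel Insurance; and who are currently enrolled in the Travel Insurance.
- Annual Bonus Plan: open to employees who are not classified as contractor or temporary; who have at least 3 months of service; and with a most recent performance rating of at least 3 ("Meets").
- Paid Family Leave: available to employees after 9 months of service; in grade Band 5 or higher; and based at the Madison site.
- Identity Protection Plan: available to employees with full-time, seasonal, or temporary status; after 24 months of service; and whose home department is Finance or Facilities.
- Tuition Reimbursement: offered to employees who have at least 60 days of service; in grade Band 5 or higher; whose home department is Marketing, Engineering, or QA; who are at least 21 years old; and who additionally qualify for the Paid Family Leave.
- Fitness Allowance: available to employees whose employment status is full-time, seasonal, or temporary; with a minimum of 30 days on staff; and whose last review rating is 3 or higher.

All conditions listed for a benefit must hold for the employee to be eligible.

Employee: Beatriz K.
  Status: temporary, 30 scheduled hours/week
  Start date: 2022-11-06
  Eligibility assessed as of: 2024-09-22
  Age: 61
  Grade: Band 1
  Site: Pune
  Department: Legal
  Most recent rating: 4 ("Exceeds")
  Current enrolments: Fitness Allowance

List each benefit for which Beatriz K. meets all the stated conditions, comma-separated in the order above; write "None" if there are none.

Fitness Allowance

Service from 2022-11-06 to 2024-09-22: 686 days.
Travel Insurance — status temporary ✗ (excluded) → not eligible.
401(k) Company Match — service 686 days ≥ 12 months (≈360 days) ✓; dept Legal ✗ → not eligible.
Annual Bonus Plan — status temporary ✗ (excluded) → not eligible.
Paid Family Leave — service 686 days ≥ 9 months (≈270 days) ✓; grade Band 1 < Band 5 ✗ → not eligible.
Identity Protection Plan — status temporary ✓; service 686 days < 24 months (≈720 days) ✗ → not eligible.
Tuition Reimbursement — service 686 days ≥ 60 days ✓; grade Band 1 < Band 5 ✗ → not eligible.
Fitness Allowance — status temporary ✓; service 686 days ≥ 30 days ✓; rating 4 ≥ 3 ✓ → eligible.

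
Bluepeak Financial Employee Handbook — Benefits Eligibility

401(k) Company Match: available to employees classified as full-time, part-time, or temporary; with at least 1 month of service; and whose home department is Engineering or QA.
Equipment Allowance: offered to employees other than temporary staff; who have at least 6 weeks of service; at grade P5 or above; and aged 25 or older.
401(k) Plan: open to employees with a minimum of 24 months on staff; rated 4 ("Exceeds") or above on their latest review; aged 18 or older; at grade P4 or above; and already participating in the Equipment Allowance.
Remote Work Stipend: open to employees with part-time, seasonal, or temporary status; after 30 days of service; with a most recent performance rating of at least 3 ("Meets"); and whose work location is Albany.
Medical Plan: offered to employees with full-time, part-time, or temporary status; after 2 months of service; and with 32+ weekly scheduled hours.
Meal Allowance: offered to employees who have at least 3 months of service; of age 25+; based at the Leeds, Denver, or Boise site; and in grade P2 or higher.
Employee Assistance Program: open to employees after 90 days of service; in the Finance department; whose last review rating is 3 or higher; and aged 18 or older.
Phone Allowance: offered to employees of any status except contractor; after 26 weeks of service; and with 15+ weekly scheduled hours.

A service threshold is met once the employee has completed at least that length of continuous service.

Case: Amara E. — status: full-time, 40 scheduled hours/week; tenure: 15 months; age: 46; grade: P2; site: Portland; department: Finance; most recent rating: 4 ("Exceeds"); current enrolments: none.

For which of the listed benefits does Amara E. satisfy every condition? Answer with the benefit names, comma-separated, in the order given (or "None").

Medical Plan, Employee Assistance Program, Phone Allowance

401(k) Company Match — status full-time ✓; service 15 months ≥ 1 month ✓; dept Finance ✗ → not eligible.
Equipment Allowance — status full-time ✓ (not excluded); service 15 months ≥ 6 weeks (≈42 days) ✓; grade P2 < P5 ✗ → not eligible.
401(k) Plan — service 15 months < 24 months ✗ → not eligible.
Remote Work Stipend — status full-time ✗ (requires part-time, seasonal, or temporary) → not eligible.
Medical Plan — status full-time ✓; service 15 months ≥ 2 months ✓; 40 hrs/wk ≥ 32 ✓ → eligible.
Meal Allowance — service 15 months ≥ 3 months ✓; age 46 ≥ 25 ✓; site Portland ✗ (not Leeds, Denver, or Boise) → not eligible.
Employee Assistance Program — service 15 months ≥ 90 days ✓; dept Finance ✓; rating 4 ≥ 3 ✓; age 46 ≥ 18 ✓ → eligible.
Phone Allowance — status full-time ✓ (not excluded); service 15 months ≥ 26 weeks (≈182 days) ✓; 40 hrs/wk ≥ 15 ✓ → eligible.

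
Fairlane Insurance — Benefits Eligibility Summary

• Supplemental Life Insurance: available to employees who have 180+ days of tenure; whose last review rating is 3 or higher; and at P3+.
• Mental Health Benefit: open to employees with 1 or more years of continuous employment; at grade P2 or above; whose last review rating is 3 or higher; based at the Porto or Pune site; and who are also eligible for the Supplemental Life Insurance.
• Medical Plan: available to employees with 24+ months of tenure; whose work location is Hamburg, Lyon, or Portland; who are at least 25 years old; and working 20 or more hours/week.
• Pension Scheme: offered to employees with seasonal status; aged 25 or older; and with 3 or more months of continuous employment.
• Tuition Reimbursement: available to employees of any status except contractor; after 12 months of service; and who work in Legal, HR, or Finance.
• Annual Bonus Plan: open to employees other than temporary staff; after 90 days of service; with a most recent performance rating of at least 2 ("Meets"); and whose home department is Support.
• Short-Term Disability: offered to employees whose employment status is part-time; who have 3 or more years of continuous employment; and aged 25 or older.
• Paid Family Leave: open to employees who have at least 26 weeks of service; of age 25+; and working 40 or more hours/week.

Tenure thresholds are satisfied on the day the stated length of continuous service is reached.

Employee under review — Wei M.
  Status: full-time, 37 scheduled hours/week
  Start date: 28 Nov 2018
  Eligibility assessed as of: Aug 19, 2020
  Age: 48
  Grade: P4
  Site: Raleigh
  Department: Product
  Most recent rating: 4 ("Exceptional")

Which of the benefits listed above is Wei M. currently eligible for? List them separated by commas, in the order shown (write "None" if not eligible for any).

Service from 28 Nov 2018 to Aug 19, 2020: 630 days.
Supplemental Life Insurance — service 630 days ≥ 180 days ✓; rating 4 ≥ 3 ✓; grade P4 ≥ P3 ✓ → eligible.
Mental Health Benefit — service 630 days ≥ 1 year (≈365 days) ✓; grade P4 ≥ P2 ✓; rating 4 ≥ 3 ✓; site Raleigh ✗ (not Porto or Pune) → not eligible.
Medical Plan — service 630 days < 24 months (≈720 days) ✗ → not eligible.
Pension Scheme — status full-time ✗ (requires seasonal) → not eligible.
Tuition Reimbursement — status full-time ✓ (not excluded); service 630 days ≥ 12 months (≈360 days) ✓; dept Product ✗ → not eligible.
Annual Bonus Plan — status full-time ✓ (not excluded); service 630 days ≥ 90 days ✓; rating 4 ≥ 2 ✓; dept Product ✗ → not eligible.
Short-Term Disability — status full-time ✗ (requires part-time) → not eligible.
Paid Family Leave — service 630 days ≥ 26 weeks (≈182 days) ✓; age 48 ≥ 25 ✓; 37 hrs/wk < 40 ✗ → not eligible.

Supplemental Life Insurance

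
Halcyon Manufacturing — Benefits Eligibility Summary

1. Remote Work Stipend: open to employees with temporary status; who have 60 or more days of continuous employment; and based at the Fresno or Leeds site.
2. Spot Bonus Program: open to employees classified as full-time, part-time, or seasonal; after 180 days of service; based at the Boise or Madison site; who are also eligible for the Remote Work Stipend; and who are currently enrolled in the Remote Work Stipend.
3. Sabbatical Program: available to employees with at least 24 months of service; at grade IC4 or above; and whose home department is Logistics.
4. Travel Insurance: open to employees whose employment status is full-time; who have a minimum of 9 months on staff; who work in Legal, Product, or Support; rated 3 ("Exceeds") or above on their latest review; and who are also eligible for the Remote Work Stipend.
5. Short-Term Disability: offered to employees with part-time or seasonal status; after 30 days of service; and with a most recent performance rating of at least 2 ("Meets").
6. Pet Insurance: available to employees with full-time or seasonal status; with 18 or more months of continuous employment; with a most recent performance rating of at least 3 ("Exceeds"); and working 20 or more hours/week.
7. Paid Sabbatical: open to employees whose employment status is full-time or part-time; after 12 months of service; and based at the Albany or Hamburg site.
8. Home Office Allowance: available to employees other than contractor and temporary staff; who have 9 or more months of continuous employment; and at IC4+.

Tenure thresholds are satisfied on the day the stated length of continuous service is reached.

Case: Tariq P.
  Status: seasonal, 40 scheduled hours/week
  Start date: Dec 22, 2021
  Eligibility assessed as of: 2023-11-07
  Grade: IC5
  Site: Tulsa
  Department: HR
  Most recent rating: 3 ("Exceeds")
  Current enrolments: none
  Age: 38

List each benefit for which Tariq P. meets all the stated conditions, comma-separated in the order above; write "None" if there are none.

Short-Term Disability, Pet Insurance, Home Office Allowance

Service from Dec 22, 2021 to 2023-11-07: 685 days.
Remote Work Stipend — status seasonal ✗ (requires temporary) → not eligible.
Spot Bonus Program — status seasonal ✓; service 685 days ≥ 180 days ✓; site Tulsa ✗ (not Boise or Madison) → not eligible.
Sabbatical Program — service 685 days < 24 months (≈720 days) ✗ → not eligible.
Travel Insurance — status seasonal ✗ (requires full-time) → not eligible.
Short-Term Disability — status seasonal ✓; service 685 days ≥ 30 days ✓; rating 3 ≥ 2 ✓ → eligible.
Pet Insurance — status seasonal ✓; service 685 days ≥ 18 months (≈540 days) ✓; rating 3 ≥ 3 ✓; 40 hrs/wk ≥ 20 ✓ → eligible.
Paid Sabbatical — status seasonal ✗ (requires full-time or part-time) → not eligible.
Home Office Allowance — status seasonal ✓ (not excluded); service 685 days ≥ 9 months (≈270 days) ✓; grade IC5 ≥ IC4 ✓ → eligible.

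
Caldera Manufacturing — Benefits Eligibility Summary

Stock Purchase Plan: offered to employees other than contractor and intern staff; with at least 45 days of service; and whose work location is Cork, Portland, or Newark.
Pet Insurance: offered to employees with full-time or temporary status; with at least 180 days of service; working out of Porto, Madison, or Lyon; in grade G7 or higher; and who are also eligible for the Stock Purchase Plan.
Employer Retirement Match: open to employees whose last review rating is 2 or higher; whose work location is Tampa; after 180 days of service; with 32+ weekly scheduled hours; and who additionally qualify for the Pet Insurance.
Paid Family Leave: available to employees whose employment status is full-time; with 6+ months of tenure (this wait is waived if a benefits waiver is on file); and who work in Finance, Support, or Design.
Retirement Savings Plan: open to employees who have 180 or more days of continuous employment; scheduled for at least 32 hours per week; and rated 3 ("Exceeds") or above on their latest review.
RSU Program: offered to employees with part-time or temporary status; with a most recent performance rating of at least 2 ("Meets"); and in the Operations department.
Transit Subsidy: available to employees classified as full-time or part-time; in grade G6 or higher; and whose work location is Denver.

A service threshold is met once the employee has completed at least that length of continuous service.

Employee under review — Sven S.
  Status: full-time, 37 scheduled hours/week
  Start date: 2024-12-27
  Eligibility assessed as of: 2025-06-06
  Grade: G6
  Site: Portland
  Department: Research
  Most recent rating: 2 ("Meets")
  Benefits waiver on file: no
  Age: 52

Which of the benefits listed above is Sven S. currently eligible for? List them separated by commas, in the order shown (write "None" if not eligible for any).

Stock Purchase Plan

Service from 2024-12-27 to 2025-06-06: 161 days.
Stock Purchase Plan — status full-time ✓ (not excluded); service 161 days ≥ 45 days ✓; site Portland ✓ → eligible.
Pet Insurance — status full-time ✓; service 161 days < 180 days ✗ → not eligible.
Employer Retirement Match — rating 2 ≥ 2 ✓; site Portland ✗ (not Tampa) → not eligible.
Paid Family Leave — status full-time ✓; no waiver, service 161 days < 6 months (≈180 days) ✗ → not eligible.
Retirement Savings Plan — service 161 days < 180 days ✗ → not eligible.
RSU Program — status full-time ✗ (requires part-time or temporary) → not eligible.
Transit Subsidy — status full-time ✓; grade G6 ≥ G6 ✓; site Portland ✗ (not Denver) → not eligible.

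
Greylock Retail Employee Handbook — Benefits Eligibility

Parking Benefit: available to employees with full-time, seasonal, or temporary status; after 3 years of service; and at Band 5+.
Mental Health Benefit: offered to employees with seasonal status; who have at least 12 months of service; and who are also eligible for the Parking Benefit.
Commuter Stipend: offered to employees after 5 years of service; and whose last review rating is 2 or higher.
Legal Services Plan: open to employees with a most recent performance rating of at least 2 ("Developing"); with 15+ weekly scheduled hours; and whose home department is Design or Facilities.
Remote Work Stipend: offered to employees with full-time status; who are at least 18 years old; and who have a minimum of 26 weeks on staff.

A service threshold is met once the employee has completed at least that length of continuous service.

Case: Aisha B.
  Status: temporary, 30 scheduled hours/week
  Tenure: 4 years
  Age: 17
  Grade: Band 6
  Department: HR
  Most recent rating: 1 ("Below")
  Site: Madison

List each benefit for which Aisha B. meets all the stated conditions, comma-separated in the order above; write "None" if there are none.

Parking Benefit — status temporary ✓; service 4 years ≥ 3 years ✓; grade Band 6 ≥ Band 5 ✓ → eligible.
Mental Health Benefit — status temporary ✗ (requires seasonal) → not eligible.
Commuter Stipend — service 4 years < 5 years ✗ → not eligible.
Legal Services Plan — rating 1 < 2 ✗ → not eligible.
Remote Work Stipend — status temporary ✗ (requires full-time) → not eligible.

Parking Benefit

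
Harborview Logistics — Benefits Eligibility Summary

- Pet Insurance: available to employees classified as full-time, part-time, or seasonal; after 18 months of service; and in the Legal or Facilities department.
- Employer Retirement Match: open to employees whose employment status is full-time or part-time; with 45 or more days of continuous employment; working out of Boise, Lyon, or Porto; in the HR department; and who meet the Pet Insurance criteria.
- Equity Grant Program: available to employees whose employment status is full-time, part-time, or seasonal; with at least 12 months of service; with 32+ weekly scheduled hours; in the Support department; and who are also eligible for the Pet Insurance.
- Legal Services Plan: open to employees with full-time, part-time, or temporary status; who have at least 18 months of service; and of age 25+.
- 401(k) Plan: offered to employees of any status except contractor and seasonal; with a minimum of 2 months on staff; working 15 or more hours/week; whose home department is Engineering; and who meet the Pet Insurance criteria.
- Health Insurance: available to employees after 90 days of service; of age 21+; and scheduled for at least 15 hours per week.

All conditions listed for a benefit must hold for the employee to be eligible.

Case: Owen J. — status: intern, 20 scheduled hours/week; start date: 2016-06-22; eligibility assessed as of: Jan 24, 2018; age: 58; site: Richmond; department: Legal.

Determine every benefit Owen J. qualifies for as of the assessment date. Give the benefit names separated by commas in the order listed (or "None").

Health Insurance

Service from 2016-06-22 to Jan 24, 2018: 581 days.
Pet Insurance — status intern ✗ (requires full-time, part-time, or seasonal) → not eligible.
Employer Retirement Match — status intern ✗ (requires full-time or part-time) → not eligible.
Equity Grant Program — status intern ✗ (requires full-time, part-time, or seasonal) → not eligible.
Legal Services Plan — status intern ✗ (requires full-time, part-time, or temporary) → not eligible.
401(k) Plan — status intern ✓ (not excluded); service 581 days ≥ 2 months (≈60 days) ✓; 20 hrs/wk ≥ 15 ✓; dept Legal ✗ → not eligible.
Health Insurance — service 581 days ≥ 90 days ✓; age 58 ≥ 21 ✓; 20 hrs/wk ≥ 15 ✓ → eligible.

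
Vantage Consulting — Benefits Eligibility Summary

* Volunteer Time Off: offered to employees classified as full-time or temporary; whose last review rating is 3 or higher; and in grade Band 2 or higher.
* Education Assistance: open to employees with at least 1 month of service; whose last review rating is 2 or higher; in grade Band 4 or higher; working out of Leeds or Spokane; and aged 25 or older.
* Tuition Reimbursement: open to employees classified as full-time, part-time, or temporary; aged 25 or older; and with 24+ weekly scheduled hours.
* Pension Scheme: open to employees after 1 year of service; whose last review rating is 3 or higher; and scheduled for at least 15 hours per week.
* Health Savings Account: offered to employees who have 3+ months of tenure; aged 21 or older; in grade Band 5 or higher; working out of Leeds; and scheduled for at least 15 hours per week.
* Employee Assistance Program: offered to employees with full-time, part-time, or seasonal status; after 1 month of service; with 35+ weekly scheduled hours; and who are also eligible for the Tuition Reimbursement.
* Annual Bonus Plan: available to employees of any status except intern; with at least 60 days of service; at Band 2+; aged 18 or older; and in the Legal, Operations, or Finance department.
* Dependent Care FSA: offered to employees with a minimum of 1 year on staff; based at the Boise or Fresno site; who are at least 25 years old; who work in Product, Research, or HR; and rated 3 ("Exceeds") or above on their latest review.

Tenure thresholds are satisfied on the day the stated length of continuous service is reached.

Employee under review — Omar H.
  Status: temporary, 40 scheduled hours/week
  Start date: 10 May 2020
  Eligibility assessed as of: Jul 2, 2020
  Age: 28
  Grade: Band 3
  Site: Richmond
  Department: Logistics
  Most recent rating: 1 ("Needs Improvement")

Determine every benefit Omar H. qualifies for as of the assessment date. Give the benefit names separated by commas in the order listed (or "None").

Service from 10 May 2020 to Jul 2, 2020: 53 days.
Volunteer Time Off — status temporary ✓; rating 1 < 3 ✗ → not eligible.
Education Assistance — service 53 days ≥ 1 month (≈30 days) ✓; rating 1 < 2 ✗ → not eligible.
Tuition Reimbursement — status temporary ✓; age 28 ≥ 25 ✓; 40 hrs/wk ≥ 24 ✓ → eligible.
Pension Scheme — service 53 days < 1 year (≈365 days) ✗ → not eligible.
Health Savings Account — service 53 days < 3 months (≈90 days) ✗ → not eligible.
Employee Assistance Program — status temporary ✗ (requires full-time, part-time, or seasonal) → not eligible.
Annual Bonus Plan — status temporary ✓ (not excluded); service 53 days < 60 days ✗ → not eligible.
Dependent Care FSA — service 53 days < 1 year (≈365 days) ✗ → not eligible.

Tuition Reimbursement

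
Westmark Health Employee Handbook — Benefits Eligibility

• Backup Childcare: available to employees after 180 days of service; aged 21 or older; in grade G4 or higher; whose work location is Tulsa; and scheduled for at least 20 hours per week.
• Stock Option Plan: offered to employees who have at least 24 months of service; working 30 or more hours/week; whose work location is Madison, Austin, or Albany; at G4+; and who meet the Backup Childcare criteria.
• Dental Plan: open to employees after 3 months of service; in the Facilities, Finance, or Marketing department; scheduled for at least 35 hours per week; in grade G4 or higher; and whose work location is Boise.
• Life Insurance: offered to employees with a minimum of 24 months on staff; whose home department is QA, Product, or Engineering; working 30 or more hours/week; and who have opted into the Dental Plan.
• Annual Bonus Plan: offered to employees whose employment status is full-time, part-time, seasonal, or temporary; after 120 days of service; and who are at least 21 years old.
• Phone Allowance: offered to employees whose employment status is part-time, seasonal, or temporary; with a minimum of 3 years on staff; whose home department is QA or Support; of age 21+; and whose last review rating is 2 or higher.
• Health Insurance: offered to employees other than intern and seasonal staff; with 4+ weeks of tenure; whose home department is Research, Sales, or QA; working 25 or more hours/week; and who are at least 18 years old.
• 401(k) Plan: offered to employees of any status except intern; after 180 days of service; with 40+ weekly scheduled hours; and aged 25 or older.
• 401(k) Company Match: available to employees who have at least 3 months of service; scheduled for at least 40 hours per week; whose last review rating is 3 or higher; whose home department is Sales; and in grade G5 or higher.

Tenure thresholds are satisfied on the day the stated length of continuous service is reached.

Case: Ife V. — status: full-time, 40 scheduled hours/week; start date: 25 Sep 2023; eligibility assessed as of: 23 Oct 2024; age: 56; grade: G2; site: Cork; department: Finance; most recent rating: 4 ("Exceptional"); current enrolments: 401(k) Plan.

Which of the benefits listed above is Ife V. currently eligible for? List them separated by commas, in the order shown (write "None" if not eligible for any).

Annual Bonus Plan, 401(k) Plan

Service from 25 Sep 2023 to 23 Oct 2024: 394 days.
Backup Childcare — service 394 days ≥ 180 days ✓; age 56 ≥ 21 ✓; grade G2 < G4 ✗ → not eligible.
Stock Option Plan — service 394 days < 24 months (≈720 days) ✗ → not eligible.
Dental Plan — service 394 days ≥ 3 months (≈90 days) ✓; dept Finance ✓; 40 hrs/wk ≥ 35 ✓; grade G2 < G4 ✗ → not eligible.
Life Insurance — service 394 days < 24 months (≈720 days) ✗ → not eligible.
Annual Bonus Plan — status full-time ✓; service 394 days ≥ 120 days ✓; age 56 ≥ 21 ✓ → eligible.
Phone Allowance — status full-time ✗ (requires part-time, seasonal, or temporary) → not eligible.
Health Insurance — status full-time ✓ (not excluded); service 394 days ≥ 4 weeks (≈28 days) ✓; dept Finance ✗ → not eligible.
401(k) Plan — status full-time ✓ (not excluded); service 394 days ≥ 180 days ✓; 40 hrs/wk ≥ 40 ✓; age 56 ≥ 25 ✓ → eligible.
401(k) Company Match — service 394 days ≥ 3 months (≈90 days) ✓; 40 hrs/wk ≥ 40 ✓; rating 4 ≥ 3 ✓; dept Finance ✗ → not eligible.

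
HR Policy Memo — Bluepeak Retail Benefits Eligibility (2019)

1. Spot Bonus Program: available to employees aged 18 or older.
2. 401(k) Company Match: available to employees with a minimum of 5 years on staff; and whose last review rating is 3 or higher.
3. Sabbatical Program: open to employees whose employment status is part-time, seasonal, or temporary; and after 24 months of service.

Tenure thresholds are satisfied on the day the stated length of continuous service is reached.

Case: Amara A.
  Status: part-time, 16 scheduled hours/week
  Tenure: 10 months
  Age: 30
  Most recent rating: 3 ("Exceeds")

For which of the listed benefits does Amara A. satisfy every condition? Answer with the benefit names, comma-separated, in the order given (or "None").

Spot Bonus Program

Spot Bonus Program — age 30 ≥ 18 ✓ → eligible.
401(k) Company Match — service 10 months < 5 years (≈1825 days) ✗ → not eligible.
Sabbatical Program — status part-time ✓; service 10 months < 24 months ✗ → not eligible.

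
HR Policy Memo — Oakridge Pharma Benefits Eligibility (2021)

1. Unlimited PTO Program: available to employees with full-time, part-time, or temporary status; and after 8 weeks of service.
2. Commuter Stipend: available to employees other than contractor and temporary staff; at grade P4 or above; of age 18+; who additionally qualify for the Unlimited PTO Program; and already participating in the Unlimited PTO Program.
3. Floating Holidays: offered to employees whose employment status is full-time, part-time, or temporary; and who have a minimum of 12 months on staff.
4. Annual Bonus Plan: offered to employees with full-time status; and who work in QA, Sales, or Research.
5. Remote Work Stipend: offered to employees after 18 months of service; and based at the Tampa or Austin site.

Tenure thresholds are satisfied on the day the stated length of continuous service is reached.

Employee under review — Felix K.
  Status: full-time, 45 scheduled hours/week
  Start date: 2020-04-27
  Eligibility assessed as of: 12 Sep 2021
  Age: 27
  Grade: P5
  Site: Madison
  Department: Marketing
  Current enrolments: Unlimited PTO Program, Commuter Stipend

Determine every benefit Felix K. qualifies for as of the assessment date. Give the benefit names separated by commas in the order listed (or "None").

Unlimited PTO Program, Commuter Stipend, Floating Holidays

Service from 2020-04-27 to 12 Sep 2021: 503 days.
Unlimited PTO Program — status full-time ✓; service 503 days ≥ 8 weeks (≈56 days) ✓ → eligible.
Commuter Stipend — status full-time ✓ (not excluded); grade P5 ≥ P4 ✓; age 27 ≥ 18 ✓; eligible for Unlimited PTO Program ✓; enrolled in Unlimited PTO Program ✓ → eligible.
Floating Holidays — status full-time ✓; service 503 days ≥ 12 months (≈360 days) ✓ → eligible.
Annual Bonus Plan — status full-time ✓; dept Marketing ✗ → not eligible.
Remote Work Stipend — service 503 days < 18 months (≈540 days) ✗ → not eligible.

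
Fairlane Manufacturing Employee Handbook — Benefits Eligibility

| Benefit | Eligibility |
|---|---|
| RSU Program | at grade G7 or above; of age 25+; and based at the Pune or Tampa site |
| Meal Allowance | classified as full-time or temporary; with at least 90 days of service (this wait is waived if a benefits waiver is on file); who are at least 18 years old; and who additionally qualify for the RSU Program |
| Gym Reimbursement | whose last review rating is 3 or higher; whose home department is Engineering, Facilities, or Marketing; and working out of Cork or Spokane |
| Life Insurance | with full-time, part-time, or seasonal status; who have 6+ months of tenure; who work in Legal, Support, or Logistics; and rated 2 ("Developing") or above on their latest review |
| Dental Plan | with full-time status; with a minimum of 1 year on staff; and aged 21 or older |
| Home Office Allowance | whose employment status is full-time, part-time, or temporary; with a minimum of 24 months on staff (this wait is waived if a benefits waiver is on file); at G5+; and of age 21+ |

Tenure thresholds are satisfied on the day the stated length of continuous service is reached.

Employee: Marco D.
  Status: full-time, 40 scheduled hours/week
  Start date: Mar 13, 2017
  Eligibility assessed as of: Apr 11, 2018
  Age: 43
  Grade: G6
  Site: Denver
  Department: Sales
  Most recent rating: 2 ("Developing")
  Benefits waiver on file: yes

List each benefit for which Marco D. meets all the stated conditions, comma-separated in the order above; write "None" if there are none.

Dental Plan, Home Office Allowance

Service from Mar 13, 2017 to Apr 11, 2018: 394 days.
RSU Program — grade G6 < G7 ✗ → not eligible.
Meal Allowance — status full-time ✓; benefits waiver on file ✓; age 43 ≥ 18 ✓; not eligible for RSU Program ✗ → not eligible.
Gym Reimbursement — rating 2 < 3 ✗ → not eligible.
Life Insurance — status full-time ✓; service 394 days ≥ 6 months (≈180 days) ✓; dept Sales ✗ → not eligible.
Dental Plan — status full-time ✓; service 394 days ≥ 1 year (≈365 days) ✓; age 43 ≥ 21 ✓ → eligible.
Home Office Allowance — status full-time ✓; benefits waiver on file ✓; grade G6 ≥ G5 ✓; age 43 ≥ 21 ✓ → eligible.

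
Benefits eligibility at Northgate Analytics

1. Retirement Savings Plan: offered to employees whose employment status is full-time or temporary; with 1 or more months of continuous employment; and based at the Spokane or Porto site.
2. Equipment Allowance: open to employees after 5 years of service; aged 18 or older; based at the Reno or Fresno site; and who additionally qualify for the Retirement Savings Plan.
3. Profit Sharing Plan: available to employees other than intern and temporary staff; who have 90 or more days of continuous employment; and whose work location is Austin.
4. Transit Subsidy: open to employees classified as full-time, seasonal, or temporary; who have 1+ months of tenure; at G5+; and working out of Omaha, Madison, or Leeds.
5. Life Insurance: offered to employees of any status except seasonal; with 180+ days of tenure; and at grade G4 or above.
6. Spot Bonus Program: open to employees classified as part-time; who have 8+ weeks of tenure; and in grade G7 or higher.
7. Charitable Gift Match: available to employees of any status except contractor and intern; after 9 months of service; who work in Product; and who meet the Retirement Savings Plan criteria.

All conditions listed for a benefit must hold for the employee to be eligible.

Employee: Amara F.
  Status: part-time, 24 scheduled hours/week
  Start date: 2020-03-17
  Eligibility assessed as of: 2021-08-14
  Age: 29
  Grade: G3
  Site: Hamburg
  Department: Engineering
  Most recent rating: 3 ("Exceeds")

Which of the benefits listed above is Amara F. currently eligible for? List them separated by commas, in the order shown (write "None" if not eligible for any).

Service from 2020-03-17 to 2021-08-14: 515 days.
Retirement Savings Plan — status part-time ✗ (requires full-time or temporary) → not eligible.
Equipment Allowance — service 515 days < 5 years (≈1825 days) ✗ → not eligible.
Profit Sharing Plan — status part-time ✓ (not excluded); service 515 days ≥ 90 days ✓; site Hamburg ✗ (not Austin) → not eligible.
Transit Subsidy — status part-time ✗ (requires full-time, seasonal, or temporary) → not eligible.
Life Insurance — status part-time ✓ (not excluded); service 515 days ≥ 180 days ✓; grade G3 < G4 ✗ → not eligible.
Spot Bonus Program — status part-time ✓; service 515 days ≥ 8 weeks (≈56 days) ✓; grade G3 < G7 ✗ → not eligible.
Charitable Gift Match — status part-time ✓ (not excluded); service 515 days ≥ 9 months (≈270 days) ✓; dept Engineering ✗ → not eligible.

None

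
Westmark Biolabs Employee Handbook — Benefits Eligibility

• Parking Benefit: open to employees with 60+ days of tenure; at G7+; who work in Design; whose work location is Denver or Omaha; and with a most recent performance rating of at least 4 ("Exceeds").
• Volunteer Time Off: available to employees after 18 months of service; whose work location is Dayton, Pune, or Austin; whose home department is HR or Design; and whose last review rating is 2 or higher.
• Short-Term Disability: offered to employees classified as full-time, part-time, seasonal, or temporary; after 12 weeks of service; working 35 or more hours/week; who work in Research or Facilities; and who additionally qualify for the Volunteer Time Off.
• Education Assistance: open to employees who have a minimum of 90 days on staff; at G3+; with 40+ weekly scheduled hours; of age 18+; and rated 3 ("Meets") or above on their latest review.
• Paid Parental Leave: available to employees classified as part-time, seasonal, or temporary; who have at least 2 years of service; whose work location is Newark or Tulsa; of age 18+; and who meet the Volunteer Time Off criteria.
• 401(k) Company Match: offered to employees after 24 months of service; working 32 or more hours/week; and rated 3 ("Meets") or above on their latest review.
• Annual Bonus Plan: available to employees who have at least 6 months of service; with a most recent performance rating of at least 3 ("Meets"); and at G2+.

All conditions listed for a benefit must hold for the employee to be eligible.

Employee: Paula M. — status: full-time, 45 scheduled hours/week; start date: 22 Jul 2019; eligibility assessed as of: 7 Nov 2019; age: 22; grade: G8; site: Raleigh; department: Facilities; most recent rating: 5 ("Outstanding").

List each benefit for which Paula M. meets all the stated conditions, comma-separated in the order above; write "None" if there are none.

Education Assistance

Service from 22 Jul 2019 to 7 Nov 2019: 108 days.
Parking Benefit — service 108 days ≥ 60 days ✓; grade G8 ≥ G7 ✓; dept Facilities ✗ → not eligible.
Volunteer Time Off — service 108 days < 18 months (≈540 days) ✗ → not eligible.
Short-Term Disability — status full-time ✓; service 108 days ≥ 12 weeks (≈84 days) ✓; 45 hrs/wk ≥ 35 ✓; dept Facilities ✓; not eligible for Volunteer Time Off ✗ → not eligible.
Education Assistance — service 108 days ≥ 90 days ✓; grade G8 ≥ G3 ✓; 45 hrs/wk ≥ 40 ✓; age 22 ≥ 18 ✓; rating 5 ≥ 3 ✓ → eligible.
Paid Parental Leave — status full-time ✗ (requires part-time, seasonal, or temporary) → not eligible.
401(k) Company Match — service 108 days < 24 months (≈720 days) ✗ → not eligible.
Annual Bonus Plan — service 108 days < 6 months (≈180 days) ✗ → not eligible.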